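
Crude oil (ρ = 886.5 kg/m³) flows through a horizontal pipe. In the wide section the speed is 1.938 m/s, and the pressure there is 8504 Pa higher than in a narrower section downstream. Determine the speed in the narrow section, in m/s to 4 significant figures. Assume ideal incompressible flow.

v₂ ≈ 4.790 m/s

With h₁ = h₂, rearranging Bernoulli gives v₂ = √(v₁² + 2ΔP/ρ).
v₂ = √(1.938² + 2·8504/886.5) = √(3.756 + 19.19) = 4.790 m/s.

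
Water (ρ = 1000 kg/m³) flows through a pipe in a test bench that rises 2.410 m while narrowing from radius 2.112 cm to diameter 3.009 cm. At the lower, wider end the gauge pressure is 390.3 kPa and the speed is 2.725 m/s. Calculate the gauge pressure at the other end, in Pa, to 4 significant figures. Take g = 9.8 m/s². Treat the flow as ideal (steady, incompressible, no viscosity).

P₂ ≈ 356000 Pa

Continuity gives A₁v₁ = A₂v₂, so v₂ = (14.01 cm²)/(7.111 cm²) × 2.725 m/s = 5.370 m/s.
Energy conservation along the streamline gives P₂ = P₁ − ½ρ(v₂² − v₁²) − ρg(h₂ − h₁).
P₂ = 390300 + ½·1000·(2.725² − 5.370²) − 1000·9.8·(+2.410) = 390300 + (-10710) − (23620) = 356000 Pa.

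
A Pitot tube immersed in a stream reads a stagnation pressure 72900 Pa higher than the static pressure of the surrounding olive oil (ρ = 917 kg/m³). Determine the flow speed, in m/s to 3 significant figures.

v ≈ 12.6 m/s

At the stagnation point the flow is brought to rest, so Bernoulli gives P_stag − P_static = ½ρv².
v = √(2ΔP/ρ) = √(2·72900/917) = 12.6 m/s.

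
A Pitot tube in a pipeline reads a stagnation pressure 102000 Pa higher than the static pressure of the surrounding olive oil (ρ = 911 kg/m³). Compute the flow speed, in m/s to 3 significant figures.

At the stagnation point the flow is brought to rest, so Bernoulli gives P_stag − P_static = ½ρv².
v = √(2ΔP/ρ) = √(2·102000/911) = 15.0 m/s.

v ≈ 15.0 m/s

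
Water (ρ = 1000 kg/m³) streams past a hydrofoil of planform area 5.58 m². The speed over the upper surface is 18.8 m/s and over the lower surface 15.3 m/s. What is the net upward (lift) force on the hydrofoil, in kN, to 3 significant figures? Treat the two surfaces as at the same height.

With equal heights on the two surfaces, Bernoulli gives P_lower − P_upper = ½ρ(v_upper² − v_lower²).
ΔP = ½·1000·(18.8² − 15.3²) = 59700 Pa.
Lift = ΔP · A = 59700 × 5.58 = 333000 N.

F = 333 kN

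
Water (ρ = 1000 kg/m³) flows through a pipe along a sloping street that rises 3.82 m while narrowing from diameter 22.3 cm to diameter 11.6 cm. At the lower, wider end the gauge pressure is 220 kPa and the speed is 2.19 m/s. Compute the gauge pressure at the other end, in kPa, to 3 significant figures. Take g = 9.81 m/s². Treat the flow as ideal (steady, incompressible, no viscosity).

Continuity gives A₁v₁ = A₂v₂, so v₂ = (391 cm²)/(106 cm²) × 2.19 m/s = 8.09 m/s.
Applying Bernoulli between the two ends and solving for P₂: P₂ = P₁ + ½ρ(v₁² − v₂²) − ρgΔh.
P₂ = 220000 + ½·1000·(2.19² − 8.09²) − 1000·9.81·(+3.82) = 220000 + (-30400) − (37500) = 152000 Pa.

P₂ ≈ 152 kPa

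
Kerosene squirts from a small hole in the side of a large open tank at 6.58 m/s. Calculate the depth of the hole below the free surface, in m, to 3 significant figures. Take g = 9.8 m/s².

h ≈ 2.21 m

For a small hole in a large open tank, ½v² = gh, giving h = v²/(2g).
h = 6.58²/(2·9.8) = 43.3/19.60 = 2.21 m.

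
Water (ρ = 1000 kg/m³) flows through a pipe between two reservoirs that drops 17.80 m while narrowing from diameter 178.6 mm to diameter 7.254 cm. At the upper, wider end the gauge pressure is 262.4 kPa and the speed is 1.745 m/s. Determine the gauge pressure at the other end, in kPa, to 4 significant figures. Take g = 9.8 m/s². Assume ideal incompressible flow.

Continuity gives A₁v₁ = A₂v₂, so v₂ = (250.5 cm²)/(41.33 cm²) × 1.745 m/s = 10.58 m/s.
Energy conservation along the streamline gives P₂ = P₁ − ½ρ(v₂² − v₁²) − ρg(h₂ − h₁).
P₂ = 262400 + ½·1000·(1.745² − 10.58²) − 1000·9.8·(−17.80) = 262400 + (-54420) − (-174400) = 382400 Pa.

P₂ ≈ 382.4 kPa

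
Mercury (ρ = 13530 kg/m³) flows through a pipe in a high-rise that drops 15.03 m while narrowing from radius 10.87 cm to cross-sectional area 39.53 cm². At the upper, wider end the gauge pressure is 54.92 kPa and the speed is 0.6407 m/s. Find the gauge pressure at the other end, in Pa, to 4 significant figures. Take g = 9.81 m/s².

P₂ ≈ 1808000 Pa

Mass conservation (A₁v₁ = A₂v₂) gives v₂ = 0.6407 × 371.2/39.53 = 6.016 m/s.
Energy conservation along the streamline gives P₂ = P₁ − ½ρ(v₂² − v₁²) − ρg(h₂ − h₁).
P₂ = 54920 + ½·13530·(0.6407² − 6.016²) − 13530·9.81·(−15.03) = 54920 + (-242100) − (-1995000) = 1808000 Pa.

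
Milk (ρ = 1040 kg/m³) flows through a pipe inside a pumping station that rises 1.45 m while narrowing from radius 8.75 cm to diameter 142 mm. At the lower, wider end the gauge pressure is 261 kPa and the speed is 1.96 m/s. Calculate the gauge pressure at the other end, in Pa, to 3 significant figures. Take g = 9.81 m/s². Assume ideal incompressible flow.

244000 Pa

The volume flow rate is constant, so v₂ = (A₁/A₂)v₁ = (241/158)·1.96 = 2.98 m/s.
Bernoulli: P₁ + ½ρv₁² + ρg h₁ = P₂ + ½ρv₂² + ρg h₂, so P₂ = P₁ + ½ρ(v₁² − v₂²) − ρg(h₂ − h₁).
P₂ = 261000 + ½·1040·(1.96² − 2.98²) − 1040·9.81·(+1.45) = 261000 + (-2610) − (14800) = 244000 Pa.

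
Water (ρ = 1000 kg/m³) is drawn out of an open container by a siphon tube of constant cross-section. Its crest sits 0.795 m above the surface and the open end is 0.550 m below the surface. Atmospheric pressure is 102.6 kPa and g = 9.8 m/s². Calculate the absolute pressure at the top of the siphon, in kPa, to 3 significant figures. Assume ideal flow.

89.4 kPa

Bernoulli surface→outlet gives ½v² = g·h_out, so v = √(2·9.8·0.550) = 3.28 m/s.
The bore is uniform, so the speed at the crest is the same v. Bernoulli surface→crest: P_atm = P_top + ½ρv² + ρg·h_top.
P_top = 102600 − ½·1000·3.28² − 1000·9.8·0.795 = 89400 Pa.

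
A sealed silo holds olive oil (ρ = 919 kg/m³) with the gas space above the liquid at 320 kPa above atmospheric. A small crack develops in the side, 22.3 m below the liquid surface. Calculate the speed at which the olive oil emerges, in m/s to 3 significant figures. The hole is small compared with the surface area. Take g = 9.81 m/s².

Take point 1 at the surface (v₁ ≈ 0) and point 2 at the hole (at atmospheric pressure). Bernoulli: P₁ + ρg h = P_atm + ½ρv₂².
With P₁ − P_atm = 320000 Pa, v₂ = √(2gh + 2ΔP/ρ) = √(2·9.81·22.3 + 2·320000/919) = 33.7 m/s.

v ≈ 33.7 m/s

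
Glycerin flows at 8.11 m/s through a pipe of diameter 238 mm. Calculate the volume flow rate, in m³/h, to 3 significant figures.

Q = A·v = 0.0445 m² × 8.11 m/s = 0.361 m³/s.
Converting: 0.361 m³/s × 3600 = 1300 m³/h.

Q ≈ 1300 m³/h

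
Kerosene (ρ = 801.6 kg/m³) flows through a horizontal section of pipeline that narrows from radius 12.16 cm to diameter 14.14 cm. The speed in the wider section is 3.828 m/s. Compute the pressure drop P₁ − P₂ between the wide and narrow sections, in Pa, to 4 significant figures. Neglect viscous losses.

ΔP = 45520 Pa

Continuity gives A₁v₁ = A₂v₂, so v₂ = (464.5 cm²)/(157.0 cm²) × 3.828 m/s = 11.32 m/s.
With no height change, Bernoulli's equation is P₁ + ½ρv₁² = P₂ + ½ρv₂².
P₁ − P₂ = ½·801.6·(11.32² − 3.828²) = ½·801.6·113.6 = 45520 Pa.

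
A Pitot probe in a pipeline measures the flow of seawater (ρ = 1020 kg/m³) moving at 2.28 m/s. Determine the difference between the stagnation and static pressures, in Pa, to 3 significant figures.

The dynamic pressure equals the rise in static pressure at the stagnation point: ΔP = ½ρv².
ΔP = ½·1020·2.28² = 2650 Pa.

ΔP ≈ 2650 Pa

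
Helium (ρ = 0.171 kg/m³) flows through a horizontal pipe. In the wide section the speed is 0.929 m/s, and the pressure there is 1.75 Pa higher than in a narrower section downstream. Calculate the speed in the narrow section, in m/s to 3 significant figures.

Horizontal Bernoulli: P₁ + ½ρv₁² = P₂ + ½ρv₂², so v₂² = v₁² + 2(P₁ − P₂)/ρ.
v₂ = √(0.929² + 2·1.75/0.171) = √(0.863 + 20.5) = 4.62 m/s.

v₂ ≈ 4.62 m/s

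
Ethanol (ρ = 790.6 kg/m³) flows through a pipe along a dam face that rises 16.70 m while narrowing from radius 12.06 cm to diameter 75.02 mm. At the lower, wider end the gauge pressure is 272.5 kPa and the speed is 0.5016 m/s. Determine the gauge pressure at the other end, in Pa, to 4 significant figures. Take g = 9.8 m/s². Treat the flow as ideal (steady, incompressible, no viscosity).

P₂ = 132600 Pa

Continuity gives A₁v₁ = A₂v₂, so v₂ = (456.9 cm²)/(44.20 cm²) × 0.5016 m/s = 5.185 m/s.
Energy conservation along the streamline gives P₂ = P₁ − ½ρ(v₂² − v₁²) − ρg(h₂ − h₁).
P₂ = 272500 + ½·790.6·(0.5016² − 5.185²) − 790.6·9.8·(+16.70) = 272500 + (-10530) − (129400) = 132600 Pa.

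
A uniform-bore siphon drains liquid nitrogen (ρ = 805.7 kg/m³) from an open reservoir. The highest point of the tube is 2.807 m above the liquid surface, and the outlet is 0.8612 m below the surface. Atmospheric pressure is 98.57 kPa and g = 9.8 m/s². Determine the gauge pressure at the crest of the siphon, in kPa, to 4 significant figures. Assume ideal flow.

P_gauge = -28.96 kPa

The outlet speed comes from Torricelli: v = √(2g·0.8612) = 4.108 m/s.
Continuity keeps v the same throughout the tube; from surface to crest, P_atm + 0 = P_top + ½ρv² + ρg·h_top.
P_top = 98570 − ½·805.7·4.108² − 805.7·9.8·2.807 = 69610 Pa. So P_gauge = P_top − P_atm = -28960 Pa.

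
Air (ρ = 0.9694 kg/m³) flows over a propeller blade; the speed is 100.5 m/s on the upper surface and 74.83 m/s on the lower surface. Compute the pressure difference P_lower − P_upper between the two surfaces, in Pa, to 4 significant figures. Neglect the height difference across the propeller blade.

ΔP ≈ 2181 Pa

The pressure is lower where the speed is higher: ΔP = ½ρ(v_up² − v_low²).
ΔP = ½·0.9694·(100.5² − 74.83²) = 2181 Pa.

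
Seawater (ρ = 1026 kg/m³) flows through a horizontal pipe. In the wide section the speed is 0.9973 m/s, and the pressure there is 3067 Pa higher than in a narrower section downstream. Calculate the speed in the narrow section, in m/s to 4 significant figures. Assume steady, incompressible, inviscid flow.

Along the level pipe P + ½ρv² is conserved, hence v₂² = v₁² + 2(P₁ − P₂)/ρ.
v₂ = √(0.9973² + 2·3067/1026) = √(0.9946 + 5.979) = 2.641 m/s.

v₂ = 2.641 m/s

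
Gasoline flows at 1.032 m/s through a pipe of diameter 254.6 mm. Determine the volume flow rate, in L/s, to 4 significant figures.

Q = 52.54 L/s

Q = A·v = 0.05091 m² × 1.032 m/s = 0.05254 m³/s.
Converting: 0.05254 m³/s × 1000 = 52.54 L/s.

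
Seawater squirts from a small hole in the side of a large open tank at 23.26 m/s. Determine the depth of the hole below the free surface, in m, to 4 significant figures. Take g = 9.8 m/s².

h ≈ 27.60 m

Inverting v = √(2gh) gives h = v² / 2g.
h = 23.26²/(2·9.8) = 541.0/19.60 = 27.60 m.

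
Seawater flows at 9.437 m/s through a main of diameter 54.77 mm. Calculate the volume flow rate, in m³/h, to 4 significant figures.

Q = A·v = 0.002356 m² × 9.437 m/s = 0.02223 m³/s.
Converting: 0.02223 m³/s × 3600 = 80.04 m³/h.

Q ≈ 80.04 m³/h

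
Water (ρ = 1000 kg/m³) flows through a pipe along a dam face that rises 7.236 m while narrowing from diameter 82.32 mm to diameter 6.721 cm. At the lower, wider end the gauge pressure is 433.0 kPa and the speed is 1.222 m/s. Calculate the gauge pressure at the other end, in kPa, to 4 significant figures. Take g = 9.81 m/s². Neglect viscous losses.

361.1 kPa

Continuity gives A₁v₁ = A₂v₂, so v₂ = (53.22 cm²)/(35.48 cm²) × 1.222 m/s = 1.833 m/s.
Applying Bernoulli between the two ends and solving for P₂: P₂ = P₁ + ½ρ(v₁² − v₂²) − ρgΔh.
P₂ = 433000 + ½·1000·(1.222² − 1.833²) − 1000·9.81·(+7.236) = 433000 + (-933.7) − (70990) = 361100 Pa.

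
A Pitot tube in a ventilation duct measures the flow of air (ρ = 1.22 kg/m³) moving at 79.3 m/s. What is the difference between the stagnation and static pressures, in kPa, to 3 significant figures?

Bernoulli between the free stream and the stagnation point: ½ρv² = P_stag − P_static.
ΔP = ½·1.22·79.3² = 3840 Pa.

3.84 kPa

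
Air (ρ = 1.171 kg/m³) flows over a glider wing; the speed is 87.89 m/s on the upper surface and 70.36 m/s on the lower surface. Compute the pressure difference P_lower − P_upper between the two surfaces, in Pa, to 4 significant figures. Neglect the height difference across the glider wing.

Bernoulli (same height): P_lower − P_upper = ½ρ(v_upper² − v_lower²).
ΔP = ½·1.171·(87.89² − 70.36²) = 1624 Pa.

ΔP ≈ 1624 Pa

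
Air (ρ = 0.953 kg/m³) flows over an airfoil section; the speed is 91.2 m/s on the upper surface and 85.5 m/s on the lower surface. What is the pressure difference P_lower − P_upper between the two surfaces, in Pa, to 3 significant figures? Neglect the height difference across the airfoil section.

With negligible Δh, P + ½ρv² is constant, so P_low − P_up = ½ρ(v_up² − v_low²).
ΔP = ½·0.953·(91.2² − 85.5²) = 480 Pa.

ΔP ≈ 480 Pa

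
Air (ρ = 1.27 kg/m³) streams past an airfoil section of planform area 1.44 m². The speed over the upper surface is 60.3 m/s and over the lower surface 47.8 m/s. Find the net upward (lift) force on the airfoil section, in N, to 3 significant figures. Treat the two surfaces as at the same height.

F ≈ 1240 N

The faster flow above has the lower pressure; Bernoulli (same height) gives ΔP = ½ρ(v_up² − v_low²).
ΔP = ½·1.27·(60.3² − 47.8²) = 858 Pa.
Lift = ΔP · A = 858 × 1.44 = 1240 N.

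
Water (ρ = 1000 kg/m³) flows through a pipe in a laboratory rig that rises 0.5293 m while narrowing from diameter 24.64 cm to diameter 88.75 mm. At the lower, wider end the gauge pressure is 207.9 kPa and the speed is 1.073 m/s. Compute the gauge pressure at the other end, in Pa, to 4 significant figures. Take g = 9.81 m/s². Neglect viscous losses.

By continuity, v₂ = v₁·A₁/A₂ = 1.073·(476.8/61.86) = 8.271 m/s.
Energy conservation along the streamline gives P₂ = P₁ − ½ρ(v₂² − v₁²) − ρg(h₂ − h₁).
P₂ = 207900 + ½·1000·(1.073² − 8.271²) − 1000·9.81·(+0.5293) = 207900 + (-33630) − (5192) = 169100 Pa.

P₂ ≈ 169100 Pa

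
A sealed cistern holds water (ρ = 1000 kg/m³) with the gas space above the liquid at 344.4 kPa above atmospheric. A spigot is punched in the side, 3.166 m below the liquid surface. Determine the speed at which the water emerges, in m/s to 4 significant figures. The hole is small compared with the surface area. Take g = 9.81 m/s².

Take point 1 at the surface (v₁ ≈ 0) and point 2 at the hole (at atmospheric pressure). Bernoulli: P₁ + ρg h = P_atm + ½ρv₂².
With P₁ − P_atm = 344400 Pa, v₂ = √(2gh + 2ΔP/ρ) = √(2·9.81·3.166 + 2·344400/1000) = 27.40 m/s.

v ≈ 27.40 m/s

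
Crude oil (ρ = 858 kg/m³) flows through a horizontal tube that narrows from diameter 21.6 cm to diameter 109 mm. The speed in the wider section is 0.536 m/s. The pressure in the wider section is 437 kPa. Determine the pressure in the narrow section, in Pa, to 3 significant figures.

By continuity, v₂ = v₁·A₁/A₂ = 0.536·(366/93.3) = 2.10 m/s.
With no height change, Bernoulli's equation is P₁ + ½ρv₁² = P₂ + ½ρv₂².
P₂ = P₁ − ½ρ(v₂² − v₁²) = 437000 − ½·858·(2.10² − 0.536²) = 437000 − 1780 = 435000 Pa.

P₂ ≈ 435000 Pa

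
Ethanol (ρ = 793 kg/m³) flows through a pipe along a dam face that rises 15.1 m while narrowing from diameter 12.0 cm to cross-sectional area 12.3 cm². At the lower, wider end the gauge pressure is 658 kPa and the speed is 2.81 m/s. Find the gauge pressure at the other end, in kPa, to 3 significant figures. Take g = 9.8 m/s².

P₂ ≈ 279 kPa

The volume flow rate is constant, so v₂ = (A₁/A₂)v₁ = (113/12.3)·2.81 = 25.8 m/s.
Energy conservation along the streamline gives P₂ = P₁ − ½ρ(v₂² − v₁²) − ρg(h₂ − h₁).
P₂ = 658000 + ½·793·(2.81² − 25.8²) − 793·9.8·(+15.1) = 658000 + (-262000) − (117000) = 279000 Pa.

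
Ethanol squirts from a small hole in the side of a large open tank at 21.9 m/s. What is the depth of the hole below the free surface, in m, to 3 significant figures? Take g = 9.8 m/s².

h ≈ 24.5 m

Torricelli: v = √(2gh), so h = v²/(2g).
h = 21.9²/(2·9.8) = 480/19.60 = 24.5 m.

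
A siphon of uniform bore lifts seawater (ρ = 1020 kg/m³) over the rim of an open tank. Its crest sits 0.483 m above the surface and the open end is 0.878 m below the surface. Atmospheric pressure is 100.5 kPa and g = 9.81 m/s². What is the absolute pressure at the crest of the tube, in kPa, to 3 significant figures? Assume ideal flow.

From the surface to the outlet (both open to atmosphere, surface at rest): v = √(2g·h_out) = √(2·9.81·0.878) = 4.15 m/s.
The bore is uniform, so the speed at the crest is the same v. Bernoulli surface→crest: P_atm = P_top + ½ρv² + ρg·h_top.
P_top = 100500 − ½·1020·4.15² − 1020·9.81·0.483 = 86900 Pa.

P_top ≈ 86.9 kPa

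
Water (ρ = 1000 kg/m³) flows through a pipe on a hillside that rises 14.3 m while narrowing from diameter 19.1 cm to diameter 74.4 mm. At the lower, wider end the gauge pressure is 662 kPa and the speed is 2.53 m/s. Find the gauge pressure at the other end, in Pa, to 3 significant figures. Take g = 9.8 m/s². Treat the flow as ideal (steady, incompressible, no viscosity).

P₂ = 386000 Pa

Mass conservation (A₁v₁ = A₂v₂) gives v₂ = 2.53 × 287/43.5 = 16.7 m/s.
Energy conservation along the streamline gives P₂ = P₁ − ½ρ(v₂² − v₁²) − ρg(h₂ − h₁).
P₂ = 662000 + ½·1000·(2.53² − 16.7²) − 1000·9.8·(+14.3) = 662000 + (-136000) − (140000) = 386000 Pa.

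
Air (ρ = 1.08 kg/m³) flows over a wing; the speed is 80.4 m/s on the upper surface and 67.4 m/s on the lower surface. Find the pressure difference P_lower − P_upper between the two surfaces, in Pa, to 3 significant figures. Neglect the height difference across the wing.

ΔP ≈ 1040 Pa

Bernoulli (same height): P_lower − P_upper = ½ρ(v_upper² − v_lower²).
ΔP = ½·1.08·(80.4² − 67.4²) = 1040 Pa.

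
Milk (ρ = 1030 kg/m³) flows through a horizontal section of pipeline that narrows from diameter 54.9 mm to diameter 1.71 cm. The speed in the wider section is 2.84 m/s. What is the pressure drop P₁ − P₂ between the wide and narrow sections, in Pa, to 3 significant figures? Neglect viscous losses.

ΔP ≈ 437000 Pa

Mass conservation (A₁v₁ = A₂v₂) gives v₂ = 2.84 × 23.7/2.30 = 29.3 m/s.
The pipe is horizontal, so Bernoulli reduces to P₁ + ½ρv₁² = P₂ + ½ρv₂².
P₁ − P₂ = ½·1030·(29.3² − 2.84²) = ½·1030·849 = 437000 Pa.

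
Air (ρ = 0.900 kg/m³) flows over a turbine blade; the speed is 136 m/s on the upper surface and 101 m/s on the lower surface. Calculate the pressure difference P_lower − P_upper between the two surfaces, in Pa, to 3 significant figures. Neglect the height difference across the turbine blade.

With negligible Δh, P + ½ρv² is constant, so P_low − P_up = ½ρ(v_up² − v_low²).
ΔP = ½·0.900·(136² − 101²) = 3730 Pa.

ΔP ≈ 3730 Pa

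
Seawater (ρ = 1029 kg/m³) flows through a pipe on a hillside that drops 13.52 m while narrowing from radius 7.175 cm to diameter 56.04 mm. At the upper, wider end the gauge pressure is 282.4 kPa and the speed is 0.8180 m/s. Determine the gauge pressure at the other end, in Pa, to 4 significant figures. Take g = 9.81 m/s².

P₂ = 404400 Pa

Continuity gives A₁v₁ = A₂v₂, so v₂ = (161.7 cm²)/(24.67 cm²) × 0.8180 m/s = 5.364 m/s.
Bernoulli: P₁ + ½ρv₁² + ρg h₁ = P₂ + ½ρv₂² + ρg h₂, so P₂ = P₁ + ½ρ(v₁² − v₂²) − ρg(h₂ − h₁).
P₂ = 282400 + ½·1029·(0.8180² − 5.364²) − 1029·9.81·(−13.52) = 282400 + (-14460) − (-136500) = 404400 Pa.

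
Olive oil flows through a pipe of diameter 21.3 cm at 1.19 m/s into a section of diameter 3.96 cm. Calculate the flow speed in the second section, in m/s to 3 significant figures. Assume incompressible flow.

By continuity, v₂ = v₁·A₁/A₂ = 1.19·(356/12.3) = 34.4 m/s.

34.4 m/s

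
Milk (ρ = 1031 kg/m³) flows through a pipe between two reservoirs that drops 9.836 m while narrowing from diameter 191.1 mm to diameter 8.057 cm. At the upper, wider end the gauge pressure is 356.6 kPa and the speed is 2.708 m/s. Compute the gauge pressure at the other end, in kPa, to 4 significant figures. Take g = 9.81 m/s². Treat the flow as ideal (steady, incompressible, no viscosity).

340.2 kPa

By continuity, v₂ = v₁·A₁/A₂ = 2.708·(286.8/50.98) = 15.23 m/s.
Energy conservation along the streamline gives P₂ = P₁ − ½ρ(v₂² − v₁²) − ρg(h₂ − h₁).
P₂ = 356600 + ½·1031·(2.708² − 15.23²) − 1031·9.81·(−9.836) = 356600 + (-115900) − (-99480) = 340200 Pa.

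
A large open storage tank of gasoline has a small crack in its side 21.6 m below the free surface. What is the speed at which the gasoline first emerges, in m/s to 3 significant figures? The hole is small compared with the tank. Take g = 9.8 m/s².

v ≈ 20.6 m/s

Bernoulli from surface to hole (P equal, v_surface ≈ 0): v = √(2gh) = √(2×9.8×21.6) = 20.6 m/s.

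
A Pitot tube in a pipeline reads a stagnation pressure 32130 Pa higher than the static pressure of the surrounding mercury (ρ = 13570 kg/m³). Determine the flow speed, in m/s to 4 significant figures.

At the stagnation point the flow is brought to rest, so Bernoulli gives P_stag − P_static = ½ρv².
v = √(2ΔP/ρ) = √(2·32130/13570) = 2.176 m/s.

v ≈ 2.176 m/s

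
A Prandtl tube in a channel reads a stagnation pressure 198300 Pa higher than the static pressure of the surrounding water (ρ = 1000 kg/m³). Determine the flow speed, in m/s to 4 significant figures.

v ≈ 19.91 m/s

The dynamic pressure equals the rise in static pressure at the stagnation point: ΔP = ½ρv².
v = √(2ΔP/ρ) = √(2·198300/1000) = 19.91 m/s.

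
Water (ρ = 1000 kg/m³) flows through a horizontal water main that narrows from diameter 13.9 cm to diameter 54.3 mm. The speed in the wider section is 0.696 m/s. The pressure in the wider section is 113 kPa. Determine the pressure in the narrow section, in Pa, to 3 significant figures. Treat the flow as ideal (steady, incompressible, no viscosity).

Continuity gives A₁v₁ = A₂v₂, so v₂ = (152 cm²)/(23.2 cm²) × 0.696 m/s = 4.56 m/s.
With no height change, Bernoulli's equation is P₁ + ½ρv₁² = P₂ + ½ρv₂².
P₂ = P₁ − ½ρ(v₂² − v₁²) = 113000 − ½·1000·(4.56² − 0.696²) = 113000 − 10200 = 103000 Pa.

P₂ ≈ 103000 Pa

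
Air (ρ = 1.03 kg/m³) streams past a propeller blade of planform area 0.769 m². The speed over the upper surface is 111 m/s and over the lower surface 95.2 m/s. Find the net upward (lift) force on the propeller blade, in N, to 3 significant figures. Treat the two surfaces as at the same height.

The faster flow above has the lower pressure; Bernoulli (same height) gives ΔP = ½ρ(v_up² − v_low²).
ΔP = ½·1.03·(111² − 95.2²) = 1680 Pa.
Lift = ΔP · A = 1680 × 0.769 = 1290 N.

F = 1290 N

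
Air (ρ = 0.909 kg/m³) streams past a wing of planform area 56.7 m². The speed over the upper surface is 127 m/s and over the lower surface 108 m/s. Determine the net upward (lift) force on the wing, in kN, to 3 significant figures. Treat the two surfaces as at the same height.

From P + ½ρv² = const at equal height, P_low − P_up = ½ρ(v_up² − v_low²).
ΔP = ½·0.909·(127² − 108²) = 2030 Pa.
Lift = ΔP · A = 2030 × 56.7 = 115000 N.

F ≈ 115 kN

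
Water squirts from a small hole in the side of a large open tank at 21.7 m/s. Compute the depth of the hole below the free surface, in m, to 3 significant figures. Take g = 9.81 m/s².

h ≈ 24.0 m

Torricelli: v = √(2gh), so h = v²/(2g).
h = 21.7²/(2·9.81) = 471/19.62 = 24.0 m.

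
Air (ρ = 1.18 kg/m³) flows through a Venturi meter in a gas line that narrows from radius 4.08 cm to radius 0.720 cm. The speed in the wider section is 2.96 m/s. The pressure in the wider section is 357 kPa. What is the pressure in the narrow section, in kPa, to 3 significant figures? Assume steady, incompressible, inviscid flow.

352 kPa

By continuity, v₂ = v₁·A₁/A₂ = 2.96·(52.3/1.63) = 95.0 m/s.
With no height change, Bernoulli's equation is P₁ + ½ρv₁² = P₂ + ½ρv₂².
P₂ = P₁ − ½ρ(v₂² − v₁²) = 357000 − ½·1.18·(95.0² − 2.96²) = 357000 − 5330 = 352000 Pa.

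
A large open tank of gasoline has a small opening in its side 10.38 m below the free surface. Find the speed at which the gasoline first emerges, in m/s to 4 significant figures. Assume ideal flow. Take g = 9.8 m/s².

v ≈ 14.26 m/s

Bernoulli from surface to hole (P equal, v_surface ≈ 0): v = √(2gh) = √(2×9.8×10.38) = 14.26 m/s.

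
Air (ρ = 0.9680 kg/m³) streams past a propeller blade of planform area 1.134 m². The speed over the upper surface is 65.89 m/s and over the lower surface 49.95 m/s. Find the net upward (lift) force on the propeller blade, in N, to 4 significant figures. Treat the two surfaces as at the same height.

The faster flow above has the lower pressure; Bernoulli (same height) gives ΔP = ½ρ(v_up² − v_low²).
ΔP = ½·0.9680·(65.89² − 49.95²) = 893.7 Pa.
Lift = ΔP · A = 893.7 × 1.134 = 1013 N.

F ≈ 1013 N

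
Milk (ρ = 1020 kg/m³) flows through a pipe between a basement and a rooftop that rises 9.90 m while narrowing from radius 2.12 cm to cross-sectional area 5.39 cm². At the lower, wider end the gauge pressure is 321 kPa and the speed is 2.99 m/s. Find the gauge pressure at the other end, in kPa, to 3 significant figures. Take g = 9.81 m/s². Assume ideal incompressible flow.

Continuity gives A₁v₁ = A₂v₂, so v₂ = (14.1 cm²)/(5.39 cm²) × 2.99 m/s = 7.83 m/s.
Bernoulli: P₁ + ½ρv₁² + ρg h₁ = P₂ + ½ρv₂² + ρg h₂, so P₂ = P₁ + ½ρ(v₁² − v₂²) − ρg(h₂ − h₁).
P₂ = 321000 + ½·1020·(2.99² − 7.83²) − 1020·9.81·(+9.90) = 321000 + (-26700) − (99100) = 195000 Pa.

P₂ ≈ 195 kPa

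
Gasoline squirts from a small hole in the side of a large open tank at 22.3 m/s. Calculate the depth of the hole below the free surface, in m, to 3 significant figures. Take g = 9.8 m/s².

Torricelli: v = √(2gh), so h = v²/(2g).
h = 22.3²/(2·9.8) = 497/19.60 = 25.4 m.

h ≈ 25.4 m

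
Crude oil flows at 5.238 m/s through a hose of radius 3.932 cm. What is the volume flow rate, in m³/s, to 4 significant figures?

Q = A·v = 0.004857 m² × 5.238 m/s = 0.02544 m³/s.

Q ≈ 0.02544 m³/s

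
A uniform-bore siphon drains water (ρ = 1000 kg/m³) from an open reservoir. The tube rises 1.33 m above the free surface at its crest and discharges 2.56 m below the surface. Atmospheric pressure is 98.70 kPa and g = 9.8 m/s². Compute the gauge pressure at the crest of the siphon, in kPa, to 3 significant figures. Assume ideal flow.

From the surface to the outlet (both open to atmosphere, surface at rest): v = √(2g·h_out) = √(2·9.8·2.56) = 7.08 m/s.
The bore is uniform, so the speed at the crest is the same v. Bernoulli surface→crest: P_atm = P_top + ½ρv² + ρg·h_top.
P_top = 98700 − ½·1000·7.08² − 1000·9.8·1.33 = 60600 Pa. So P_gauge = P_top − P_atm = -38100 Pa.

P_gauge ≈ -38.1 kPa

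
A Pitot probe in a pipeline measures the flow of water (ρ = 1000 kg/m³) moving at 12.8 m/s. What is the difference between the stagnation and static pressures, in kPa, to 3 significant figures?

The dynamic pressure equals the rise in static pressure at the stagnation point: ΔP = ½ρv².
ΔP = ½·1000·12.8² = 81900 Pa.

ΔP ≈ 81.9 kPa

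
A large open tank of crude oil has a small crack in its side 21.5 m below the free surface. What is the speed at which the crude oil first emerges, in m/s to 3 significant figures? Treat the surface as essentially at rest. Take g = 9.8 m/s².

With the surface at rest and both surface and jet at atmospheric pressure, Bernoulli gives ρg h = ½ρv², so v = √(2gh) = √(2·9.8·21.5) = 20.5 m/s.

20.5 m/s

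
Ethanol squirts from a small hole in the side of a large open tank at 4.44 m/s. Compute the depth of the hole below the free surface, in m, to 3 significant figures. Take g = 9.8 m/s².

Torricelli: v = √(2gh), so h = v²/(2g).
h = 4.44²/(2·9.8) = 19.7/19.60 = 1.01 m.

h = 1.01 m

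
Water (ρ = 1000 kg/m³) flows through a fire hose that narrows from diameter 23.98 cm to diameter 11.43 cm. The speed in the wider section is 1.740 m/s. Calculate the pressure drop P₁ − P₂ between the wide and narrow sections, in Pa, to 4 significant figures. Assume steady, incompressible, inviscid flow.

ΔP ≈ 27810 Pa

Mass conservation (A₁v₁ = A₂v₂) gives v₂ = 1.740 × 451.6/102.6 = 7.659 m/s.
Along the horizontal streamline, P + ½ρv² is constant.
P₁ − P₂ = ½·1000·(7.659² − 1.740²) = ½·1000·55.63 = 27810 Pa.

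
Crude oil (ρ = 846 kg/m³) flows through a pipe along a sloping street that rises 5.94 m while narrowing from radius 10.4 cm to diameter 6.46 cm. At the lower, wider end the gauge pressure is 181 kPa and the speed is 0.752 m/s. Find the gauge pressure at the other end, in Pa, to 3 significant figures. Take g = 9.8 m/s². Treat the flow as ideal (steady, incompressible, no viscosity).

Continuity gives A₁v₁ = A₂v₂, so v₂ = (340 cm²)/(32.8 cm²) × 0.752 m/s = 7.80 m/s.
Bernoulli: P₁ + ½ρv₁² + ρg h₁ = P₂ + ½ρv₂² + ρg h₂, so P₂ = P₁ + ½ρ(v₁² − v₂²) − ρg(h₂ − h₁).
P₂ = 181000 + ½·846·(0.752² − 7.80²) − 846·9.8·(+5.94) = 181000 + (-25500) − (49200) = 106000 Pa.

P₂ ≈ 106000 Pa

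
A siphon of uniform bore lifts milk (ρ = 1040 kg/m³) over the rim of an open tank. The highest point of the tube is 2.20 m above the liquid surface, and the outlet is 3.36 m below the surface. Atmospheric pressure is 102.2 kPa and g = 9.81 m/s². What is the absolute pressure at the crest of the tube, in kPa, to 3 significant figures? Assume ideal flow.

P_top ≈ 45.5 kPa

The outlet speed comes from Torricelli: v = √(2g·3.36) = 8.12 m/s.
The bore is uniform, so the speed at the crest is the same v. Bernoulli surface→crest: P_atm = P_top + ½ρv² + ρg·h_top.
P_top = 102200 − ½·1040·8.12² − 1040·9.81·2.20 = 45500 Pa.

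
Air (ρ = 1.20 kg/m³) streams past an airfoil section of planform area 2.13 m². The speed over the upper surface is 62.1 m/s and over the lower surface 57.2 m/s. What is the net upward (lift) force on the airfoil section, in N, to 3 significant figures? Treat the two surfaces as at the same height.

The faster flow above has the lower pressure; Bernoulli (same height) gives ΔP = ½ρ(v_up² − v_low²).
ΔP = ½·1.20·(62.1² − 57.2²) = 351 Pa.
Lift = ΔP · A = 351 × 2.13 = 747 N.

747 N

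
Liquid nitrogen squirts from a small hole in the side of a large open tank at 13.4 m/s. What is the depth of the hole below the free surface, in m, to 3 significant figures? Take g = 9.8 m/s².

Inverting v = √(2gh) gives h = v² / 2g.
h = 13.4²/(2·9.8) = 180/19.60 = 9.16 m.

9.16 m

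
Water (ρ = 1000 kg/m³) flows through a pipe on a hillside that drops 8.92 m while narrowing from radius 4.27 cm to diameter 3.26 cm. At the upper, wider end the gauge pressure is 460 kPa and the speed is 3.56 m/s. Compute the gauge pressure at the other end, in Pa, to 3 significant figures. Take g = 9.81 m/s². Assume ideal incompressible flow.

255000 Pa

Continuity gives A₁v₁ = A₂v₂, so v₂ = (57.3 cm²)/(8.35 cm²) × 3.56 m/s = 24.4 m/s.
Bernoulli: P₁ + ½ρv₁² + ρg h₁ = P₂ + ½ρv₂² + ρg h₂, so P₂ = P₁ + ½ρ(v₁² − v₂²) − ρg(h₂ − h₁).
P₂ = 460000 + ½·1000·(3.56² − 24.4²) − 1000·9.81·(−8.92) = 460000 + (-292000) − (-87500) = 255000 Pa.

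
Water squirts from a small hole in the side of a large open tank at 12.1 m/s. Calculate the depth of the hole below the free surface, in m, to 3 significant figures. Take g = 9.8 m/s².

Inverting v = √(2gh) gives h = v² / 2g.
h = 12.1²/(2·9.8) = 146/19.60 = 7.47 m.

h ≈ 7.47 m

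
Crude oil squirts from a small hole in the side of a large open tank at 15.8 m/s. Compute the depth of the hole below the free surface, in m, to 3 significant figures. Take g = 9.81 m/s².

Torricelli: v = √(2gh), so h = v²/(2g).
h = 15.8²/(2·9.81) = 250/19.62 = 12.7 m.

h ≈ 12.7 m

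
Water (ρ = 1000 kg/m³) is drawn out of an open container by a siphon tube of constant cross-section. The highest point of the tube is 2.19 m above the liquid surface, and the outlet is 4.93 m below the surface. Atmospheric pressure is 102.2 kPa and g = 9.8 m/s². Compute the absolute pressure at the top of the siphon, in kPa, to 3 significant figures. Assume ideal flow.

32.4 kPa

The outlet speed comes from Torricelli: v = √(2g·4.93) = 9.83 m/s.
Continuity keeps v the same throughout the tube; from surface to crest, P_atm + 0 = P_top + ½ρv² + ρg·h_top.
P_top = 102200 − ½·1000·9.83² − 1000·9.8·2.19 = 32400 Pa.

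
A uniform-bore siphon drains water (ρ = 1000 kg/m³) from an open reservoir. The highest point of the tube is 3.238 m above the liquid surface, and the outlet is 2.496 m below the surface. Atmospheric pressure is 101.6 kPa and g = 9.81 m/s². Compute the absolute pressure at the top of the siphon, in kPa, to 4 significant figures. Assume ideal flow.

Bernoulli surface→outlet gives ½v² = g·h_out, so v = √(2·9.81·2.496) = 6.998 m/s.
The bore is uniform, so the speed at the crest is the same v. Bernoulli surface→crest: P_atm = P_top + ½ρv² + ρg·h_top.
P_top = 101600 − ½·1000·6.998² − 1000·9.81·3.238 = 45350 Pa.

P_top = 45.35 kPa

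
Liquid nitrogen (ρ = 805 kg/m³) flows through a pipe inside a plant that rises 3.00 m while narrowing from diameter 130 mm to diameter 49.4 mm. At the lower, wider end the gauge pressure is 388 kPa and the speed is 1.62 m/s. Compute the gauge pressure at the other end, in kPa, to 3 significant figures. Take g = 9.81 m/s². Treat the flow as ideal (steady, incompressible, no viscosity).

Continuity gives A₁v₁ = A₂v₂, so v₂ = (133 cm²)/(19.2 cm²) × 1.62 m/s = 11.2 m/s.
Energy conservation along the streamline gives P₂ = P₁ − ½ρ(v₂² − v₁²) − ρg(h₂ − h₁).
P₂ = 388000 + ½·805·(1.62² − 11.2²) − 805·9.81·(+3.00) = 388000 + (-49600) − (23700) = 315000 Pa.

315 kPa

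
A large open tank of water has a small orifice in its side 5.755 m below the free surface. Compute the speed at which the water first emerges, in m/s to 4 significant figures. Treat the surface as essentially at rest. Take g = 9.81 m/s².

v = 10.63 m/s

Torricelli's result v = √(2gh) gives v = √(2·9.81·5.755) = 10.63 m/s.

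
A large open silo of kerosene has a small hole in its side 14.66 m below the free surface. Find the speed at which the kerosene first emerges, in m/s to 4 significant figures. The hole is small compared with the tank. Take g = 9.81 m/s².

Bernoulli from surface to hole (P equal, v_surface ≈ 0): v = √(2gh) = √(2×9.81×14.66) = 16.96 m/s.

v ≈ 16.96 m/s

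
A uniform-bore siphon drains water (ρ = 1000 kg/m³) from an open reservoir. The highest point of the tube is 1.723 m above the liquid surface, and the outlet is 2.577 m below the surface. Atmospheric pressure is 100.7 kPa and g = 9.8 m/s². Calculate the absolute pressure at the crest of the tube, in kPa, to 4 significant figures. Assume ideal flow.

The outlet speed comes from Torricelli: v = √(2g·2.577) = 7.107 m/s.
Continuity keeps v the same throughout the tube; from surface to crest, P_atm + 0 = P_top + ½ρv² + ρg·h_top.
P_top = 100700 − ½·1000·7.107² − 1000·9.8·1.723 = 58560 Pa.

58.56 kPa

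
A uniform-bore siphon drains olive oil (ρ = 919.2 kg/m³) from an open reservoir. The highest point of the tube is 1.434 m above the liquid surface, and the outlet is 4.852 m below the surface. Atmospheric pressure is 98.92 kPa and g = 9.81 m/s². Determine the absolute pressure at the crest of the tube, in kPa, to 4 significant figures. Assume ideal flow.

Bernoulli surface→outlet gives ½v² = g·h_out, so v = √(2·9.81·4.852) = 9.757 m/s.
With constant cross-section the crest speed equals v; applying Bernoulli from the surface up to the crest, P_top = P_atm − ½ρv² − ρg·h_top.
P_top = 98920 − ½·919.2·9.757² − 919.2·9.81·1.434 = 42240 Pa.

P_top ≈ 42.24 kPa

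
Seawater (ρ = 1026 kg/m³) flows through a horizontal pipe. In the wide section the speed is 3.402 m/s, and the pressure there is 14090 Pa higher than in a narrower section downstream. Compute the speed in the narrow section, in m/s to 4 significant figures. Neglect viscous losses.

v₂ = 6.248 m/s

With h₁ = h₂, rearranging Bernoulli gives v₂ = √(v₁² + 2ΔP/ρ).
v₂ = √(3.402² + 2·14090/1026) = √(11.57 + 27.47) = 6.248 m/s.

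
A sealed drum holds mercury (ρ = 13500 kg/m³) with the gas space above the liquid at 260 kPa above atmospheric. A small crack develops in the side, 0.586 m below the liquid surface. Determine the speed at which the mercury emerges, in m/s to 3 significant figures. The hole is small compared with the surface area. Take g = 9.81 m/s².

Take point 1 at the surface (v₁ ≈ 0) and point 2 at the hole (at atmospheric pressure). Bernoulli: P₁ + ρg h = P_atm + ½ρv₂².
With P₁ − P_atm = 260000 Pa, v₂ = √(2gh + 2ΔP/ρ) = √(2·9.81·0.586 + 2·260000/13500) = 7.07 m/s.

7.07 m/s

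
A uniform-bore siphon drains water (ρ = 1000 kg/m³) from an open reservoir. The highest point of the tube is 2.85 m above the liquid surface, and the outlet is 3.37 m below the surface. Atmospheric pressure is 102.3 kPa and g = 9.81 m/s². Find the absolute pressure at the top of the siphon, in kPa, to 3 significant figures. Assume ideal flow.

P_top = 41.3 kPa

The outlet speed comes from Torricelli: v = √(2g·3.37) = 8.13 m/s.
With constant cross-section the crest speed equals v; applying Bernoulli from the surface up to the crest, P_top = P_atm − ½ρv² − ρg·h_top.
P_top = 102300 − ½·1000·8.13² − 1000·9.81·2.85 = 41300 Pa.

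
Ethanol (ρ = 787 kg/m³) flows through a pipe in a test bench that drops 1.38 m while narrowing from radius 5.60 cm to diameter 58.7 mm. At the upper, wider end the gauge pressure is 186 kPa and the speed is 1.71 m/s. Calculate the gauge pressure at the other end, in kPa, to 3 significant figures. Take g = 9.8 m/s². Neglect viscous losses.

Continuity gives A₁v₁ = A₂v₂, so v₂ = (98.5 cm²)/(27.1 cm²) × 1.71 m/s = 6.23 m/s.
Applying Bernoulli between the two ends and solving for P₂: P₂ = P₁ + ½ρ(v₁² − v₂²) − ρgΔh.
P₂ = 186000 + ½·787·(1.71² − 6.23²) − 787·9.8·(−1.38) = 186000 + (-14100) − (-10600) = 183000 Pa.

P₂ ≈ 183 kPa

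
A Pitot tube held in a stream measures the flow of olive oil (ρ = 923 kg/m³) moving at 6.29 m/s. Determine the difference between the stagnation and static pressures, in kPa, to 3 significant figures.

18.3 kPa

Bernoulli between the free stream and the stagnation point: ½ρv² = P_stag − P_static.
ΔP = ½·923·6.29² = 18300 Pa.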